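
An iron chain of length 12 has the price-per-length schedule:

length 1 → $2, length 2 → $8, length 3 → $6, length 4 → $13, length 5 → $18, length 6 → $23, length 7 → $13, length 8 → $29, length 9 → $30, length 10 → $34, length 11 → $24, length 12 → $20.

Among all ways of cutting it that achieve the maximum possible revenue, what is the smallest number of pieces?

Build r[k] bottom-up: r[k] = max over allowed piece i of (p[i] + r[k−i]).
r[1] = 2
r[2] = 8
r[3] = 10  (first piece 1, then r[2]=8)
r[4] = 16  (first piece 2, then r[2]=8)
r[5] = 18  (first piece 1, then r[4]=16)
r[6] = 24  (first piece 2, then r[4]=16)
r[7] = 26  (first piece 1, then r[6]=24)
r[8] = 32  (first piece 2, then r[6]=24)
r[9] = 34  (first piece 1, then r[8]=32)
r[10] = 40  (first piece 2, then r[8]=32)
r[11] = 42  (first piece 1, then r[10]=40)
r[12] = 48  (first piece 2, then r[10]=40)
Maximum revenue is $48.
Now minimize piece count subject to staying optimal: for each k, pieces[k] = 1 + min over i with p[i]+r[k−i]=r[k] of pieces[k−i].
pieces[9] = 3
pieces[10] = 5
pieces[11] = 4
pieces[12] = 6

6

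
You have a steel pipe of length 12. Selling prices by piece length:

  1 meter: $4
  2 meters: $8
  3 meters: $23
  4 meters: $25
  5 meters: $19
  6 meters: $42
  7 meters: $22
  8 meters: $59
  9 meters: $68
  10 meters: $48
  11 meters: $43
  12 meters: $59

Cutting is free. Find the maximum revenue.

92

Consider every possible first cut. R[k] is the best of p[i]+R[k−i] over all sellable i≤k.
R[1] = 4
R[2] = 8  (first piece 1, then R[1]=4)
R[3] = 23
R[4] = 27  (first piece 1, then R[3]=23)
R[5] = 31  (first piece 1, then R[4]=27)
R[6] = 46  (first piece 3, then R[3]=23)
R[7] = 50  (first piece 1, then R[6]=46)
R[8] = 59
R[9] = 69  (first piece 3, then R[6]=46)
R[10] = 73  (first piece 1, then R[9]=69)
R[11] = 82  (first piece 3, then R[8]=59)
R[12] = 92  (first piece 3, then R[9]=69)
One optimal cutting: 3 + 3 + 3 + 3 → $23 + $23 + $23 + $23 = $92.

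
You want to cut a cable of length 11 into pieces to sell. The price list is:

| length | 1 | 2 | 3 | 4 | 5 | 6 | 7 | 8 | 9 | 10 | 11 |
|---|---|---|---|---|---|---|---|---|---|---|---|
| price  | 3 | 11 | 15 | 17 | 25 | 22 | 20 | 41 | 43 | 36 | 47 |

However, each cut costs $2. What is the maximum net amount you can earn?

54

Let net[k] be the best obtainable value from length k. For each k, try every first piece i and keep the best of price[i] + net[k−i] minus the 2 cut fee when i<k.
net[1] = 3
net[2] = 11
net[3] = 15
net[4] = 20  (first piece 2, then net[2]=11)
net[5] = 25
net[6] = 29  (first piece 2, then net[4]=20)
net[7] = 34  (first piece 2, then net[5]=25)
net[8] = 41
net[9] = 43  (first piece 2, then net[7]=34)
net[10] = 50  (first piece 2, then net[8]=41)
net[11] = 54  (first piece 3, then net[8]=41)
One optimal plan: pieces 8 + 3 (1 cut) → $56 − $2 = $54.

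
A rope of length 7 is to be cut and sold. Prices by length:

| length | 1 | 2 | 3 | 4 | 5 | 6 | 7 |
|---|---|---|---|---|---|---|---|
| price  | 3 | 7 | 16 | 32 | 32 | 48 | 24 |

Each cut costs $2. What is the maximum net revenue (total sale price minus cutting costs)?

49

Let net[k] be the best obtainable value from length k. For each k, try every first piece i and keep the best of price[i] + net[k−i] minus the 2 cut fee when i<k.
net[1] = 3
net[2] = max(3+3-2, 7+0) = 7
net[3] = max(3+7-2, 7+3-2, 16+0) = 16
net[4] = max(3+16-2, 7+7-2, 16+3-2, 32+0) = 32
net[5] = max(3+32-2, 7+16-2, 16+7-2, 32+3-2, 32+0) = 33
net[6] = max(3+33-2, 7+32-2, 16+16-2, 32+7-2, 32+3-2, 48+0) = 48
net[7] = max(3+48-2, 7+33-2, 16+32-2, …, 48+3-2, 24+0) = 49
One optimal plan: pieces 6 + 1 (1 cut) → $51 − $2 = $49.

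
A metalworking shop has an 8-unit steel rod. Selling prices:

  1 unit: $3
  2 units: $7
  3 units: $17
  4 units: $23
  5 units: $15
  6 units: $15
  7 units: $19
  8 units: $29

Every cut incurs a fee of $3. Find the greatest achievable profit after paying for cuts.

Build net[k] bottom-up: net[k] = max over allowed piece i of (p[i] + net[k−i]) − 3 per cut.
net[1] = 3
net[2] = max(3+3-3, 7+0) = 7
net[3] = max(3+7-3, 7+3-3, 17+0) = 17
net[4] = max(3+17-3, 7+7-3, 17+3-3, 23+0) = 23
net[5] = max(3+23-3, 7+17-3, 17+7-3, 23+3-3, 15+0) = 23
net[6] = max(3+23-3, 7+23-3, 17+17-3, 23+7-3, 15+3-3, 15+0) = 31
net[7] = max(3+31-3, 7+23-3, 17+23-3, …, 15+3-3, 19+0) = 37
net[8] = max(3+37-3, 7+31-3, 17+23-3, …, 19+3-3, 29+0) = 43
One optimal plan: pieces 4 + 4 (1 cut) → $46 − $3 = $43.

43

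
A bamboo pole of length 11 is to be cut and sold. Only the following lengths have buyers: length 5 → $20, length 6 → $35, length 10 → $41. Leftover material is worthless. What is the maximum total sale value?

Build best[k] bottom-up: best[k] = max over allowed piece i of (p[i] + best[k−i]).
best[1] = 0
best[2] = 0
best[3] = 0
best[4] = 0
best[5] = 20
best[6] = 35
best[7] = 35
best[8] = 35
best[9] = 35
best[10] = 41
best[11] = 55  (first piece 5, then best[6]=35)
One optimal cutting: 6 + 5 → $55.

55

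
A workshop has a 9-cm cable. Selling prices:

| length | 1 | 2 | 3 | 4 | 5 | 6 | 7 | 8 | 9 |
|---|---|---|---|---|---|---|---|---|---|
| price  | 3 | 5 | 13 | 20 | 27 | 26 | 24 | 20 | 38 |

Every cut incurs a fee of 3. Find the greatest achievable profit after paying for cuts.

Build net[k] bottom-up: net[k] = max over allowed piece i of (p[i] + net[k−i]) − 3 per cut.
net[1] = 3
net[2] = max(3+3-3, 5+0) = 5
net[3] = max(3+5-3, 5+3-3, 13+0) = 13
net[4] = max(3+13-3, 5+5-3, 13+3-3, 20+0) = 20
net[5] = max(3+20-3, 5+13-3, 13+5-3, 20+3-3, 27+0) = 27
net[6] = max(3+27-3, 5+20-3, 13+13-3, 20+5-3, 27+3-3, 26+0) = 27
net[7] = max(3+27-3, 5+27-3, 13+20-3, …, 26+3-3, 24+0) = 30
net[8] = max(3+30-3, 5+27-3, 13+27-3, …, 24+3-3, 20+0) = 37
net[9] = max(3+37-3, 5+30-3, 13+27-3, …, 20+3-3, 38+0) = 44
One optimal plan: pieces 5 + 4 (1 cut) → 47 − 3 = 44.

44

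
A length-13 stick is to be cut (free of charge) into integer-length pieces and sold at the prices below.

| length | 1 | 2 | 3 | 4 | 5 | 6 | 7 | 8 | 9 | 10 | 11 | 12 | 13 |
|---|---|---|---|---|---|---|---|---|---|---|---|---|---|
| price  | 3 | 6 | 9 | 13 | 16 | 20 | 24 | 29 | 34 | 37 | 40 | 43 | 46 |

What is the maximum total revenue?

Build v[k] bottom-up: v[k] = max over allowed piece i of (p[i] + v[k−i]).
v[1] = 3
v[2] = max(3+3, 6+0) = 6
v[3] = max(3+6, 6+3, 9+0) = 9
v[4] = max(3+9, 6+6, 9+3, 13+0) = 13
v[5] = max(3+13, 6+9, 9+6, 13+3, 16+0) = 16
v[6] = max(3+16, 6+13, 9+9, 13+6, 16+3, 20+0) = 20
v[7] = max(3+20, 6+16, 9+13, …, 20+3, 24+0) = 24
v[8] = max(3+24, 6+20, 9+16, …, 24+3, 29+0) = 29
v[9] = max(3+29, 6+24, 9+20, …, 29+3, 34+0) = 34
v[10] = max(3+34, 6+29, 9+24, …, 34+3, 37+0) = 37
v[11] = max(3+37, 6+34, 9+29, …, 37+3, 40+0) = 40
v[12] = max(3+40, 6+37, 9+34, …, 40+3, 43+0) = 43
v[13] = max(3+43, 6+40, 9+37, …, 43+3, 46+0) = 47
One optimal cutting: 9 + 4 → €34 + €13 = €47.

47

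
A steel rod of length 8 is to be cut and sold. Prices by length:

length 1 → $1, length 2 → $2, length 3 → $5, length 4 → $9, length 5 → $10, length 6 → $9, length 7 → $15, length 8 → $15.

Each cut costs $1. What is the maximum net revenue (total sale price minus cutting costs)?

17

Build net[k] bottom-up: net[k] = max over allowed piece i of (p[i] + net[k−i]) − 1 per cut.
net[1] = 1
net[2] = 2
net[3] = 5
net[4] = 9
net[5] = 10
net[6] = 10  (first piece 1, then net[5]=10)
net[7] = 15
net[8] = 17  (first piece 4, then net[4]=9)
One optimal plan: pieces 4 + 4 (1 cut) → $18 − $1 = $17.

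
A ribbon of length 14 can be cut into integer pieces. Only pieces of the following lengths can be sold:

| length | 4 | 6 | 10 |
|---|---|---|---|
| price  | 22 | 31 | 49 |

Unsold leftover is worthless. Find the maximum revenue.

Build best[k] bottom-up: best[k] = max over allowed piece i of (p[i] + best[k−i]).
best[1] = 0
best[2] = 0
best[3] = 0
best[4] = 22
best[5] = 22
best[6] = max(22+0, 31+0) = 31
best[7] = max(22+0, 31+0) = 31
best[8] = max(22+22, 31+0) = 44
best[9] = max(22+22, 31+0) = 44
best[10] = max(22+31, 31+22, 49+0) = 53
best[11] = max(22+31, 31+22, 49+0) = 53
best[12] = max(22+44, 31+31, 49+0) = 66
best[13] = max(22+44, 31+31, 49+0) = 66
best[14] = max(22+53, 31+44, 49+22) = 75
One optimal cutting: 6 + 4 + 4 → ¢75.

75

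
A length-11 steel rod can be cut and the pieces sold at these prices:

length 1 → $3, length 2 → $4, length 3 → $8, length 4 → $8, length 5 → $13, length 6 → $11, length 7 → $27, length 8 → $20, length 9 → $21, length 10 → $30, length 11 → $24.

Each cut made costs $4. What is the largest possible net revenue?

31

Let r[k] be the best obtainable value from length k. For each k, try every first piece i and keep the best of price[i] + r[k−i] minus the 4 cut fee when i<k.
r[1] = 3
r[2] = max(3+3-4, 4+0) = 4
r[3] = max(3+4-4, 4+3-4, 8+0) = 8
r[4] = max(3+8-4, 4+4-4, 8+3-4, 8+0) = 8
r[5] = max(3+8-4, 4+8-4, 8+4-4, 8+3-4, 13+0) = 13
r[6] = max(3+13-4, 4+8-4, 8+8-4, 8+4-4, 13+3-4, 11+0) = 12
r[7] = max(3+12-4, 4+13-4, 8+8-4, …, 11+3-4, 27+0) = 27
r[8] = max(3+27-4, 4+12-4, 8+13-4, …, 27+3-4, 20+0) = 26
r[9] = max(3+26-4, 4+27-4, 8+12-4, …, 20+3-4, 21+0) = 27
r[10] = max(3+27-4, 4+26-4, 8+27-4, …, 21+3-4, 30+0) = 31
r[11] = max(3+31-4, 4+27-4, 8+26-4, …, 30+3-4, 24+0) = 31
One optimal plan: pieces 7 + 4 (1 cut) → $35 − $4 = $31.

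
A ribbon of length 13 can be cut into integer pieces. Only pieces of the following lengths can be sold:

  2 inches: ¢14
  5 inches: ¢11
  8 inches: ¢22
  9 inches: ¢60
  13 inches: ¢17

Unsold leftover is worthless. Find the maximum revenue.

88

Consider every possible first cut. r[k] is the best of p[i]+r[k−i] over all sellable i≤k.
r[1] = 0
r[2] = 14
r[3] = 14
r[4] = 28  (first piece 2, then r[2]=14)
r[5] = 28
r[6] = 42  (first piece 2, then r[4]=28)
r[7] = 42
r[8] = 56  (first piece 2, then r[6]=42)
r[9] = 60
r[10] = 70  (first piece 2, then r[8]=56)
r[11] = 74  (first piece 2, then r[9]=60)
r[12] = 84  (first piece 2, then r[10]=70)
r[13] = 88  (first piece 2, then r[11]=74)
One optimal cutting: 9 + 2 + 2 → ¢88.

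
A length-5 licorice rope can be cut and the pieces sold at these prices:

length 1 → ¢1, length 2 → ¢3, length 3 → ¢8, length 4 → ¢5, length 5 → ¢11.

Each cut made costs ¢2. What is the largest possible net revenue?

Build v[k] bottom-up: v[k] = max over allowed piece i of (p[i] + v[k−i]) − 2 per cut.
v[1] = 1
v[2] = max(1+1-2, 3+0) = 3
v[3] = max(1+3-2, 3+1-2, 8+0) = 8
v[4] = max(1+8-2, 3+3-2, 8+1-2, 5+0) = 7
v[5] = max(1+7-2, 3+8-2, 8+3-2, 5+1-2, 11+0) = 11
Best is to make no cuts and sell whole for ¢11.

11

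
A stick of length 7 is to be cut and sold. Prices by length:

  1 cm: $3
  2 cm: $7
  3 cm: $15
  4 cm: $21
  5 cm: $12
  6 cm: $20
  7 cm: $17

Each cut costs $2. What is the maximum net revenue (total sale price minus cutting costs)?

Let r[k] be the best obtainable value from length k. For each k, try every first piece i and keep the best of price[i] + r[k−i] minus the 2 cut fee when i<k.
r[1] = 3
r[2] = 7
r[3] = 15
r[4] = 21
r[5] = 22  (first piece 1, then r[4]=21)
r[6] = 28  (first piece 3, then r[3]=15)
r[7] = 34  (first piece 3, then r[4]=21)
One optimal plan: pieces 4 + 3 (1 cut) → $36 − $2 = $34.

34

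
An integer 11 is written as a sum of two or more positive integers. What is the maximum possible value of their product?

54

Fill m[k] for k=2..11: at each k try every first piece i and multiply by the better of (k−i) uncut or m[k−i].
m[2] = 1·max(1,0) = 1·1 = 1
m[3] = max(1·2, 2·1) = 2
m[4] = max(1·3, 2·2, 3·1) = 4
m[5] = max(1·4, 2·3, 3·2, 4·1) = 6
m[6] = max(1·6, 2·4, 3·3, 4·2, 5·1) = 9
m[7] = max(1·9, 2·6, 3·4, 4·3, 5·2, 6·1) = 12
m[8] = max(1·12, 2·9, 3·6, …, 6·2, 7·1) = 18
m[9] = max(1·18, 2·12, 3·9, …, 7·2, 8·1) = 27
m[10] = max(1·27, 2·18, 3·12, …, 8·2, 9·1) = 36
m[11] = max(1·36, 2·27, 3·18, …, 9·2, 10·1) = 54
One optimal split: 3 + 3 + 3 + 2; product 3·3·3·2 = 54.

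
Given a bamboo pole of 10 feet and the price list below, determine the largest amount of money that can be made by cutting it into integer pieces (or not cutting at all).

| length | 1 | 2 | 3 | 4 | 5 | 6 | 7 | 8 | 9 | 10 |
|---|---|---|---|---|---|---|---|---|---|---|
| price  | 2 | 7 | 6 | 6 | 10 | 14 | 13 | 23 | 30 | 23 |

35

Consider every possible first cut. v[k] is the best of p[i]+v[k−i] over all sellable i≤k.
v[1] = 2
v[2] = 7
v[3] = 9  (first piece 1, then v[2]=7)
v[4] = 14  (first piece 2, then v[2]=7)
v[5] = 16  (first piece 1, then v[4]=14)
v[6] = 21  (first piece 2, then v[4]=14)
v[7] = 23  (first piece 1, then v[6]=21)
v[8] = 28  (first piece 2, then v[6]=21)
v[9] = 30  (first piece 1, then v[8]=28)
v[10] = 35  (first piece 2, then v[8]=28)
One optimal cutting: 2 + 2 + 2 + 2 + 2 → $7 + $7 + $7 + $7 + $7 = $35.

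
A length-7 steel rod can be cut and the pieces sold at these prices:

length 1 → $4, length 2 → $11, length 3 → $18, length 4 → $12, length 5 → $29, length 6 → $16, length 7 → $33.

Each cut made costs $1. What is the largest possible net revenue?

39

Build v[k] bottom-up: v[k] = max over allowed piece i of (p[i] + v[k−i]) − 1 per cut.
v[1] = 4
v[2] = max(4+4-1, 11+0) = 11
v[3] = max(4+11-1, 11+4-1, 18+0) = 18
v[4] = max(4+18-1, 11+11-1, 18+4-1, 12+0) = 21
v[5] = max(4+21-1, 11+18-1, 18+11-1, 12+4-1, 29+0) = 29
v[6] = max(4+29-1, 11+21-1, 18+18-1, 12+11-1, 29+4-1, 16+0) = 35
v[7] = max(4+35-1, 11+29-1, 18+21-1, …, 16+4-1, 33+0) = 39
One optimal plan: pieces 5 + 2 (1 cut) → $40 − $1 = $39.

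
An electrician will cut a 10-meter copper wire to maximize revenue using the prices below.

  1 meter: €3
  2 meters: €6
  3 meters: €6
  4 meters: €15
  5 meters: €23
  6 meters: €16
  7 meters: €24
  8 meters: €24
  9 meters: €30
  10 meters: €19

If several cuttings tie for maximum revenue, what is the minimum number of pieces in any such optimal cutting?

2

Consider every possible first cut. r[k] is the best of p[i]+r[k−i] over all sellable i≤k.
r[1] = 3
r[2] = max(3+3, 6+0) = 6
r[3] = max(3+6, 6+3, 6+0) = 9
r[4] = max(3+9, 6+6, 6+3, 15+0) = 15
r[5] = max(3+15, 6+9, 6+6, 15+3, 23+0) = 23
r[6] = max(3+23, 6+15, 6+9, 15+6, 23+3, 16+0) = 26
r[7] = max(3+26, 6+23, 6+15, …, 16+3, 24+0) = 29
r[8] = max(3+29, 6+26, 6+23, …, 24+3, 24+0) = 32
r[9] = max(3+32, 6+29, 6+26, …, 24+3, 30+0) = 38
r[10] = max(3+38, 6+32, 6+29, …, 30+3, 19+0) = 46
Maximum revenue is €46.
Now minimize piece count subject to staying optimal: for each k, pieces[k] = 1 + min over i with p[i]+r[k−i]=r[k] of pieces[k−i].
pieces[7] = 2
pieces[8] = 3
pieces[9] = 2
pieces[10] = 2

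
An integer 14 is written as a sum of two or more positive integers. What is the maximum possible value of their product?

Define g[k] = max over 1≤i<k of i · max(k−i, g[k−i]); the inner max lets the remainder stay uncut if that's better.
g[2] = 1*max(1,0) = 1*1 = 1
g[3] = 1*max(2,1) = 1*2 = 2
g[4] = 2*max(2,1) = 2*2 = 4
g[5] = 2*max(3,2) = 2*3 = 6
g[6] = 3*max(3,2) = 3*3 = 9
g[7] = 2*max(5,6) = 2*6 = 12
g[8] = 2*max(6,9) = 2*9 = 18
g[9] = 3*max(6,9) = 3*9 = 27
g[10] = 2*max(8,18) = 2*18 = 36
g[11] = 2*max(9,27) = 2*27 = 54
g[12] = 3*max(9,27) = 3*27 = 81
g[13] = 2*max(11,54) = 2*54 = 108
g[14] = 2*max(12,81) = 2*81 = 162
One optimal split: 3 + 3 + 3 + 3 + 2; product 3*3*3*3*2 = 162.

162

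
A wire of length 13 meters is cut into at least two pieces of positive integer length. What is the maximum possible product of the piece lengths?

108

Let f[k] be the best product for length k (with at least one cut). For each first piece i, the rest contributes max(k−i, f[k−i]).
f[2] = 1·max(1,0) = 1·1 = 1
f[3] = max(1·2, 2·1) = 2
f[4] = max(1·3, 2·2, 3·1) = 4
f[5] = max(1·4, 2·3, 3·2, 4·1) = 6
f[6] = max(1·6, 2·4, 3·3, 4·2, 5·1) = 9
f[7] = max(1·9, 2·6, 3·4, 4·3, 5·2, 6·1) = 12
f[8] = max(1·12, 2·9, 3·6, …, 6·2, 7·1) = 18
f[9] = max(1·18, 2·12, 3·9, …, 7·2, 8·1) = 27
f[10] = max(1·27, 2·18, 3·12, …, 8·2, 9·1) = 36
f[11] = max(1·36, 2·27, 3·18, …, 9·2, 10·1) = 54
f[12] = max(1·54, 2·36, 3·27, …, 10·2, 11·1) = 81
f[13] = max(1·81, 2·54, 3·36, …, 11·2, 12·1) = 108
One optimal split: 3 + 3 + 3 + 2 + 2; product 3·3·3·2·2 = 108.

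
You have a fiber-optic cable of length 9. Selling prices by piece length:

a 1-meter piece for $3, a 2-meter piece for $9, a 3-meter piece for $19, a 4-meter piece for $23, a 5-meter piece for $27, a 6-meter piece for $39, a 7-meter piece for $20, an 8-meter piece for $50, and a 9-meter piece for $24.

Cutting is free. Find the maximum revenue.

Build r[k] bottom-up: r[k] = max over allowed piece i of (p[i] + r[k−i]).
r[1] = 3
r[2] = max(3+3, 9+0) = 9
r[3] = max(3+9, 9+3, 19+0) = 19
r[4] = max(3+19, 9+9, 19+3, 23+0) = 23
r[5] = max(3+23, 9+19, 19+9, 23+3, 27+0) = 28
r[6] = max(3+28, 9+23, 19+19, 23+9, 27+3, 39+0) = 39
r[7] = max(3+39, 9+28, 19+23, …, 39+3, 20+0) = 42
r[8] = max(3+42, 9+39, 19+28, …, 20+3, 50+0) = 50
r[9] = max(3+50, 9+42, 19+39, …, 50+3, 24+0) = 58
One optimal cutting: 6 + 3 → $39 + $19 = $58.

58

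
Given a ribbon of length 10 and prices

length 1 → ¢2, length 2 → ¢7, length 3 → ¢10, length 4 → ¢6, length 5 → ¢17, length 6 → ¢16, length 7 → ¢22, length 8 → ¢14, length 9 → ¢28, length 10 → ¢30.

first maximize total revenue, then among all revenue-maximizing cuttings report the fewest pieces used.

Build r[k] bottom-up: r[k] = max over allowed piece i of (p[i] + r[k−i]).
r[1] = 2
r[2] = 7
r[3] = 10
r[4] = 14  (first piece 2, then r[2]=7)
r[5] = 17  (first piece 2, then r[3]=10)
r[6] = 21  (first piece 2, then r[4]=14)
r[7] = 24  (first piece 2, then r[5]=17)
r[8] = 28  (first piece 2, then r[6]=21)
r[9] = 31  (first piece 2, then r[7]=24)
r[10] = 35  (first piece 2, then r[8]=28)
Maximum revenue is ¢35.
Now minimize piece count subject to staying optimal: for each k, pieces[k] = 1 + min over i with p[i]+r[k−i]=r[k] of pieces[k−i].
pieces[7] = 2
pieces[8] = 4
pieces[9] = 3
pieces[10] = 5

5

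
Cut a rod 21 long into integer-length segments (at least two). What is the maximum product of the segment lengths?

Let P[k] be the best product for length k (with at least one cut). For each first piece i, the rest contributes max(k−i, P[k−i]).
Small cases: P[2]=1, P[3]=2, P[4]=4, P[5]=6, P[6]=9, P[7]=12, P[8]=18, P[9]=27, P[10]=36, P[11]=54, P[12]=81, P[13]=108, P[14]=162, P[15]=243.
P[16] = 2×max(14,162) = 2×162 = 324
P[17] = 2×max(15,243) = 2×243 = 486
P[18] = 3×max(15,243) = 3×243 = 729
P[19] = 2×max(17,486) = 2×486 = 972
P[20] = 2×max(18,729) = 2×729 = 1458
P[21] = 3×max(18,729) = 3×729 = 2187
One optimal split: 3 + 3 + 3 + 3 + 3 + 3 + 3; product 3×3×3×3×3×3×3 = 2187.

2187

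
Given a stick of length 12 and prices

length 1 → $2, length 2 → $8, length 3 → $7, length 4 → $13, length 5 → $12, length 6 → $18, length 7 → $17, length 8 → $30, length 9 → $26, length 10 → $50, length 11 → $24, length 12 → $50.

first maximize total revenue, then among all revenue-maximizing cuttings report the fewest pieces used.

Let r[k] be the best obtainable value from length k. For each k, try every first piece i and keep the best of price[i] + r[k−i].
r[1] = 2
r[2] = max(2+2, 8+0) = 8
r[3] = max(2+8, 8+2, 7+0) = 10
r[4] = max(2+10, 8+8, 7+2, 13+0) = 16
r[5] = max(2+16, 8+10, 7+8, 13+2, 12+0) = 18
r[6] = max(2+18, 8+16, 7+10, 13+8, 12+2, 18+0) = 24
r[7] = max(2+24, 8+18, 7+16, …, 18+2, 17+0) = 26
r[8] = max(2+26, 8+24, 7+18, …, 17+2, 30+0) = 32
r[9] = max(2+32, 8+26, 7+24, …, 30+2, 26+0) = 34
r[10] = max(2+34, 8+32, 7+26, …, 26+2, 50+0) = 50
r[11] = max(2+50, 8+34, 7+32, …, 50+2, 24+0) = 52
r[12] = max(2+52, 8+50, 7+34, …, 24+2, 50+0) = 58
Maximum revenue is $58.
Now minimize piece count subject to staying optimal: for each k, pieces[k] = 1 + min over i with p[i]+r[k−i]=r[k] of pieces[k−i].
pieces[9] = 5
pieces[10] = 1
pieces[11] = 2
pieces[12] = 2

2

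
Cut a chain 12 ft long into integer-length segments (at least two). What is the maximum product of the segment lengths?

81

Define f[k] = max over 1≤i<k of i · max(k−i, f[k−i]); the inner max lets the remainder stay uncut if that's better.
f[2] = 1×max(1,0) = 1×1 = 1
f[3] = max(1×2, 2×1) = 2
f[4] = max(1×3, 2×2, 3×1) = 4
f[5] = max(1×4, 2×3, 3×2, 4×1) = 6
f[6] = max(1×6, 2×4, 3×3, 4×2, 5×1) = 9
f[7] = max(1×9, 2×6, 3×4, 4×3, 5×2, 6×1) = 12
f[8] = max(1×12, 2×9, 3×6, …, 6×2, 7×1) = 18
f[9] = max(1×18, 2×12, 3×9, …, 7×2, 8×1) = 27
f[10] = max(1×27, 2×18, 3×12, …, 8×2, 9×1) = 36
f[11] = max(1×36, 2×27, 3×18, …, 9×2, 10×1) = 54
f[12] = max(1×54, 2×36, 3×27, …, 10×2, 11×1) = 81
One optimal split: 3 + 3 + 3 + 3; product 3×3×3×3 = 81.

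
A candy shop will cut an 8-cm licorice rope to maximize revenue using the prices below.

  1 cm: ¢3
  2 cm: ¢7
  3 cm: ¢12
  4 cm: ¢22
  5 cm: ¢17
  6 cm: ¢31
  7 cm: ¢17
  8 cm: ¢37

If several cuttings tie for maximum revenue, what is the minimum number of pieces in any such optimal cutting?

2

Build r[k] bottom-up: r[k] = max over allowed piece i of (p[i] + r[k−i]).
r[1] = 3
r[2] = max(3+3, 7+0) = 7
r[3] = max(3+7, 7+3, 12+0) = 12
r[4] = max(3+12, 7+7, 12+3, 22+0) = 22
r[5] = max(3+22, 7+12, 12+7, 22+3, 17+0) = 25
r[6] = max(3+25, 7+22, 12+12, 22+7, 17+3, 31+0) = 31
r[7] = max(3+31, 7+25, 12+22, …, 31+3, 17+0) = 34
r[8] = max(3+34, 7+31, 12+25, …, 17+3, 37+0) = 44
Maximum revenue is ¢44.
Now minimize piece count subject to staying optimal: for each k, pieces[k] = 1 + min over i with p[i]+r[k−i]=r[k] of pieces[k−i].
pieces[5] = 2
pieces[6] = 1
pieces[7] = 2
pieces[8] = 2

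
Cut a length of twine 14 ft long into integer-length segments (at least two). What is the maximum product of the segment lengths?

Define g[k] = max over 1≤i<k of i · max(k−i, g[k−i]); the inner max lets the remainder stay uncut if that's better.
g[2] = 1·max(1,0) = 1·1 = 1
g[3] = max(1·2, 2·1) = 2
g[4] = max(1·3, 2·2, 3·1) = 4
g[5] = max(1·4, 2·3, 3·2, 4·1) = 6
g[6] = max(1·6, 2·4, 3·3, 4·2, 5·1) = 9
g[7] = max(1·9, 2·6, 3·4, 4·3, 5·2, 6·1) = 12
g[8] = max(1·12, 2·9, 3·6, …, 6·2, 7·1) = 18
g[9] = max(1·18, 2·12, 3·9, …, 7·2, 8·1) = 27
g[10] = max(1·27, 2·18, 3·12, …, 8·2, 9·1) = 36
g[11] = max(1·36, 2·27, 3·18, …, 9·2, 10·1) = 54
g[12] = max(1·54, 2·36, 3·27, …, 10·2, 11·1) = 81
g[13] = max(1·81, 2·54, 3·36, …, 11·2, 12·1) = 108
g[14] = max(1·108, 2·81, 3·54, …, 12·2, 13·1) = 162
One optimal split: 3 + 3 + 3 + 3 + 2; product 3·3·3·3·2 = 162.

162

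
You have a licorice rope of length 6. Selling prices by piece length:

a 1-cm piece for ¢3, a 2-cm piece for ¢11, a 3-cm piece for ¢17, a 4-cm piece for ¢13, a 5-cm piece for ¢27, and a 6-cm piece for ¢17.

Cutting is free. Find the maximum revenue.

34

Consider every possible first cut. best[k] is the best of p[i]+best[k−i] over all sellable i≤k.
best[1] = 3
best[2] = 11
best[3] = 17
best[4] = 22  (first piece 2, then best[2]=11)
best[5] = 28  (first piece 2, then best[3]=17)
best[6] = 34  (first piece 3, then best[3]=17)
One optimal cutting: 3 + 3 → ¢17 + ¢17 = ¢34.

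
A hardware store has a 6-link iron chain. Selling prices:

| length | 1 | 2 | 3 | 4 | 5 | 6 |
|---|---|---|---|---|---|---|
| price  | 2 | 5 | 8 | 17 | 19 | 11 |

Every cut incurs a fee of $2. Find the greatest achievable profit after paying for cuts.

Let v[k] be the best obtainable value from length k. For each k, try every first piece i and keep the best of price[i] + v[k−i] minus the 2 cut fee when i<k.
v[1] = 2
v[2] = max(2+2-2, 5+0) = 5
v[3] = max(2+5-2, 5+2-2, 8+0) = 8
v[4] = max(2+8-2, 5+5-2, 8+2-2, 17+0) = 17
v[5] = max(2+17-2, 5+8-2, 8+5-2, 17+2-2, 19+0) = 19
v[6] = max(2+19-2, 5+17-2, 8+8-2, 17+5-2, 19+2-2, 11+0) = 20
One optimal plan: pieces 4 + 2 (1 cut) → $22 − $2 = $20.

20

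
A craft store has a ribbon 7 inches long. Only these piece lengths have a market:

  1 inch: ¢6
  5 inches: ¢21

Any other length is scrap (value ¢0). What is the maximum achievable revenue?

Build best[k] bottom-up: best[k] = max over allowed piece i of (p[i] + best[k−i]).
best[1] = 6
best[2] = 12  (first piece 1, then best[1]=6)
best[3] = 18  (first piece 1, then best[2]=12)
best[4] = 24  (first piece 1, then best[3]=18)
best[5] = 30  (first piece 1, then best[4]=24)
best[6] = 36  (first piece 1, then best[5]=30)
best[7] = 42  (first piece 1, then best[6]=36)
One optimal cutting: 1 + 1 + 1 + 1 + 1 + 1 + 1 → ¢42.

42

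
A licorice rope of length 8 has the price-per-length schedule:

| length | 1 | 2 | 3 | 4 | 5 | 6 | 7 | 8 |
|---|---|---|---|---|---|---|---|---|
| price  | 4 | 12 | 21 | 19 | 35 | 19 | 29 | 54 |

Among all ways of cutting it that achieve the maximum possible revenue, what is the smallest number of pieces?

Let r[k] be the best obtainable value from length k. For each k, try every first piece i and keep the best of price[i] + r[k−i].
r[1] = 4
r[2] = max(4+4, 12+0) = 12
r[3] = max(4+12, 12+4, 21+0) = 21
r[4] = max(4+21, 12+12, 21+4, 19+0) = 25
r[5] = max(4+25, 12+21, 21+12, 19+4, 35+0) = 35
r[6] = max(4+35, 12+25, 21+21, 19+12, 35+4, 19+0) = 42
r[7] = max(4+42, 12+35, 21+25, …, 19+4, 29+0) = 47
r[8] = max(4+47, 12+42, 21+35, …, 29+4, 54+0) = 56
Maximum revenue is ¢56.
Now minimize piece count subject to staying optimal: for each k, pieces[k] = 1 + min over i with p[i]+r[k−i]=r[k] of pieces[k−i].
pieces[5] = 1
pieces[6] = 2
pieces[7] = 2
pieces[8] = 2

2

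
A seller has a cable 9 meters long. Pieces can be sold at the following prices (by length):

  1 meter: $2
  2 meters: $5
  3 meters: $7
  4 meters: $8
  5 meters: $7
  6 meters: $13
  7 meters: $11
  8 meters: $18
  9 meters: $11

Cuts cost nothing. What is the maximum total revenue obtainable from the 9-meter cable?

22

Consider every possible first cut. best[k] is the best of p[i]+best[k−i] over all sellable i≤k.
best[1] = 2
best[2] = max(2+2, 5+0) = 5
best[3] = max(2+5, 5+2, 7+0) = 7
best[4] = max(2+7, 5+5, 7+2, 8+0) = 10
best[5] = max(2+10, 5+7, 7+5, 8+2, 7+0) = 12
best[6] = max(2+12, 5+10, 7+7, 8+5, 7+2, 13+0) = 15
best[7] = max(2+15, 5+12, 7+10, …, 13+2, 11+0) = 17
best[8] = max(2+17, 5+15, 7+12, …, 11+2, 18+0) = 20
best[9] = max(2+20, 5+17, 7+15, …, 18+2, 11+0) = 22
One optimal cutting: 2 + 2 + 2 + 2 + 1 → $5 + $5 + $5 + $5 + $2 = $22.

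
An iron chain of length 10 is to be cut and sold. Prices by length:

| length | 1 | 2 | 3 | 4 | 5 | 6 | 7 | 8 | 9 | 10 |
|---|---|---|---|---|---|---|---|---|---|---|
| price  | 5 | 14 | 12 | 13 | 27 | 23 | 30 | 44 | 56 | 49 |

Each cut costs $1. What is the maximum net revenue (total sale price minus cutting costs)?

Build v[k] bottom-up: v[k] = max over allowed piece i of (p[i] + v[k−i]) − 1 per cut.
v[1] = 5
v[2] = max(5+5-1, 14+0) = 14
v[3] = max(5+14-1, 14+5-1, 12+0) = 18
v[4] = max(5+18-1, 14+14-1, 12+5-1, 13+0) = 27
v[5] = max(5+27-1, 14+18-1, 12+14-1, 13+5-1, 27+0) = 31
v[6] = max(5+31-1, 14+27-1, 12+18-1, 13+14-1, 27+5-1, 23+0) = 40
v[7] = max(5+40-1, 14+31-1, 12+27-1, …, 23+5-1, 30+0) = 44
v[8] = max(5+44-1, 14+40-1, 12+31-1, …, 30+5-1, 44+0) = 53
v[9] = max(5+53-1, 14+44-1, 12+40-1, …, 44+5-1, 56+0) = 57
v[10] = max(5+57-1, 14+53-1, 12+44-1, …, 56+5-1, 49+0) = 66
One optimal plan: pieces 2 + 2 + 2 + 2 + 2 (4 cuts) → $70 − $4 = $66.

66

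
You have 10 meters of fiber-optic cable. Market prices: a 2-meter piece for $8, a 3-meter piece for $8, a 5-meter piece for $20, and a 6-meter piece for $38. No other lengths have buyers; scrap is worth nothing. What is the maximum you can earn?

Build f[k] bottom-up: f[k] = max over allowed piece i of (p[i] + f[k−i]).
f[1] = 0
f[2] = 8
f[3] = max(8+0, 8+0) = 8
f[4] = max(8+8, 8+0) = 16
f[5] = max(8+8, 8+8, 20+0) = 20
f[6] = max(8+16, 8+8, 20+0, 38+0) = 38
f[7] = max(8+20, 8+16, 20+8, 38+0) = 38
f[8] = max(8+38, 8+20, 20+8, 38+8) = 46
f[9] = max(8+38, 8+38, 20+16, 38+8) = 46
f[10] = max(8+46, 8+38, 20+20, 38+16) = 54
One optimal cutting: 6 + 2 + 2 → $54.

54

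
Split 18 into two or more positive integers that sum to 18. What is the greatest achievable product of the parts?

729

Define g[k] = max over 1≤i<k of i · max(k−i, g[k−i]); the inner max lets the remainder stay uncut if that's better.
Small cases: g[2]=1, g[3]=2, g[4]=4, g[5]=6, g[6]=9, g[7]=12, g[8]=18, g[9]=27, g[10]=36, g[11]=54, g[12]=81.
g[13] = 2*max(11,54) = 2*54 = 108
g[14] = 2*max(12,81) = 2*81 = 162
g[15] = 3*max(12,81) = 3*81 = 243
g[16] = 2*max(14,162) = 2*162 = 324
g[17] = 2*max(15,243) = 2*243 = 486
g[18] = 3*max(15,243) = 3*243 = 729
One optimal split: 3 + 3 + 3 + 3 + 3 + 3; product 3*3*3*3*3*3 = 729.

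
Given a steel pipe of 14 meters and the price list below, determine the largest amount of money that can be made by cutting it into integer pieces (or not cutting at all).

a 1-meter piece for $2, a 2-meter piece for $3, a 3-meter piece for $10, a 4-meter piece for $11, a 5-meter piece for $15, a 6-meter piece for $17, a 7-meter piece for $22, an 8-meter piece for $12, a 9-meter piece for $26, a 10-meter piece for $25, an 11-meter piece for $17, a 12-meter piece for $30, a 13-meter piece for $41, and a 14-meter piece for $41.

Consider every possible first cut. best[k] is the best of p[i]+best[k−i] over all sellable i≤k.
best[1] = 2
best[2] = max(2+2, 3+0) = 4
best[3] = max(2+4, 3+2, 10+0) = 10
best[4] = max(2+10, 3+4, 10+2, 11+0) = 12
best[5] = max(2+12, 3+10, 10+4, 11+2, 15+0) = 15
best[6] = max(2+15, 3+12, 10+10, 11+4, 15+2, 17+0) = 20
best[7] = max(2+20, 3+15, 10+12, …, 17+2, 22+0) = 22
best[8] = max(2+22, 3+20, 10+15, …, 22+2, 12+0) = 25
best[9] = max(2+25, 3+22, 10+20, …, 12+2, 26+0) = 30
best[10] = max(2+30, 3+25, 10+22, …, 26+2, 25+0) = 32
best[11] = max(2+32, 3+30, 10+25, …, 25+2, 17+0) = 35
best[12] = max(2+35, 3+32, 10+30, …, 17+2, 30+0) = 40
best[13] = max(2+40, 3+35, 10+32, …, 30+2, 41+0) = 42
best[14] = max(2+42, 3+40, 10+35, …, 41+2, 41+0) = 45
One optimal cutting: 5 + 3 + 3 + 3 → $15 + $10 + $10 + $10 = $45.

45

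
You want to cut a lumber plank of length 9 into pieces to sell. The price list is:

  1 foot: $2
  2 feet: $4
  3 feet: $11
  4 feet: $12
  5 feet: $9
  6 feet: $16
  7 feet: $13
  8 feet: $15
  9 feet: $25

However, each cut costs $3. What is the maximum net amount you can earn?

Build net[k] bottom-up: net[k] = max over allowed piece i of (p[i] + net[k−i]) − 3 per cut.
net[1] = 2
net[2] = max(2+2-3, 4+0) = 4
net[3] = max(2+4-3, 4+2-3, 11+0) = 11
net[4] = max(2+11-3, 4+4-3, 11+2-3, 12+0) = 12
net[5] = max(2+12-3, 4+11-3, 11+4-3, 12+2-3, 9+0) = 12
net[6] = max(2+12-3, 4+12-3, 11+11-3, 12+4-3, 9+2-3, 16+0) = 19
net[7] = max(2+19-3, 4+12-3, 11+12-3, …, 16+2-3, 13+0) = 20
net[8] = max(2+20-3, 4+19-3, 11+12-3, …, 13+2-3, 15+0) = 21
net[9] = max(2+21-3, 4+20-3, 11+19-3, …, 15+2-3, 25+0) = 27
One optimal plan: pieces 3 + 3 + 3 (2 cuts) → $33 − $6 = $27.

27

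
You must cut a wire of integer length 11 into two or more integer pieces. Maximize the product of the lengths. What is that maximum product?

Let g[k] be the best product for length k (with at least one cut). For each first piece i, the rest contributes max(k−i, g[k−i]).
g[2] = 1×max(1,0) = 1×1 = 1
g[3] = max(1×2, 2×1) = 2
g[4] = max(1×3, 2×2, 3×1) = 4
g[5] = max(1×4, 2×3, 3×2, 4×1) = 6
g[6] = max(1×6, 2×4, 3×3, 4×2, 5×1) = 9
g[7] = max(1×9, 2×6, 3×4, 4×3, 5×2, 6×1) = 12
g[8] = max(1×12, 2×9, 3×6, …, 6×2, 7×1) = 18
g[9] = max(1×18, 2×12, 3×9, …, 7×2, 8×1) = 27
g[10] = max(1×27, 2×18, 3×12, …, 8×2, 9×1) = 36
g[11] = max(1×36, 2×27, 3×18, …, 9×2, 10×1) = 54
One optimal split: 3 + 3 + 3 + 2; product 3×3×3×2 = 54.

54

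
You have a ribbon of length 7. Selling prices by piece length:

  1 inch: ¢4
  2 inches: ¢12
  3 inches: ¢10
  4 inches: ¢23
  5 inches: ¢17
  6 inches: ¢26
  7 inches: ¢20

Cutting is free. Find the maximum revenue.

Build R[k] bottom-up: R[k] = max over allowed piece i of (p[i] + R[k−i]).
R[1] = 4
R[2] = 12
R[3] = 16  (first piece 1, then R[2]=12)
R[4] = 24  (first piece 2, then R[2]=12)
R[5] = 28  (first piece 1, then R[4]=24)
R[6] = 36  (first piece 2, then R[4]=24)
R[7] = 40  (first piece 1, then R[6]=36)
One optimal cutting: 2 + 2 + 2 + 1 → ¢12 + ¢12 + ¢12 + ¢4 = ¢40.

40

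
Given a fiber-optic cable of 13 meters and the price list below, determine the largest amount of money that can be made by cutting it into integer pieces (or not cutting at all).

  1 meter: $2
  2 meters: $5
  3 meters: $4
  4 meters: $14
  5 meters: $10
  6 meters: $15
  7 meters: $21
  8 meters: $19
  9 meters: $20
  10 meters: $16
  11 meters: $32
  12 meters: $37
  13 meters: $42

Let r[k] be the best obtainable value from length k. For each k, try every first piece i and keep the best of price[i] + r[k−i].
r[1] = 2
r[2] = max(2+2, 5+0) = 5
r[3] = max(2+5, 5+2, 4+0) = 7
r[4] = max(2+7, 5+5, 4+2, 14+0) = 14
r[5] = max(2+14, 5+7, 4+5, 14+2, 10+0) = 16
r[6] = max(2+16, 5+14, 4+7, 14+5, 10+2, 15+0) = 19
r[7] = max(2+19, 5+16, 4+14, …, 15+2, 21+0) = 21
r[8] = max(2+21, 5+19, 4+16, …, 21+2, 19+0) = 28
r[9] = max(2+28, 5+21, 4+19, …, 19+2, 20+0) = 30
r[10] = max(2+30, 5+28, 4+21, …, 20+2, 16+0) = 33
r[11] = max(2+33, 5+30, 4+28, …, 16+2, 32+0) = 35
r[12] = max(2+35, 5+33, 4+30, …, 32+2, 37+0) = 42
r[13] = max(2+42, 5+35, 4+33, …, 37+2, 42+0) = 44
One optimal cutting: 4 + 4 + 4 + 1 → $14 + $14 + $14 + $2 = $44.

44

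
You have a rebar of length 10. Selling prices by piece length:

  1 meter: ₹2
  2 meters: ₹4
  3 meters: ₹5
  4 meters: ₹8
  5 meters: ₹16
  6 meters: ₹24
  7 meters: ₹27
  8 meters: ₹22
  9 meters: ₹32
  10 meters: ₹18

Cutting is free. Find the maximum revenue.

34

Consider every possible first cut. r[k] is the best of p[i]+r[k−i] over all sellable i≤k.
r[1] = 2
r[2] = max(2+2, 4+0) = 4
r[3] = max(2+4, 4+2, 5+0) = 6
r[4] = max(2+6, 4+4, 5+2, 8+0) = 8
r[5] = max(2+8, 4+6, 5+4, 8+2, 16+0) = 16
r[6] = max(2+16, 4+8, 5+6, 8+4, 16+2, 24+0) = 24
r[7] = max(2+24, 4+16, 5+8, …, 24+2, 27+0) = 27
r[8] = max(2+27, 4+24, 5+16, …, 27+2, 22+0) = 29
r[9] = max(2+29, 4+27, 5+24, …, 22+2, 32+0) = 32
r[10] = max(2+32, 4+29, 5+27, …, 32+2, 18+0) = 34
One optimal cutting: 9 + 1 → ₹32 + ₹2 = ₹34.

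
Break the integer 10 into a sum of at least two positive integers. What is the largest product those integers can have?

Fill prod[k] for k=2..10: at each k try every first piece i and multiply by the better of (k−i) uncut or prod[k−i].
Small cases: prod[2]=1, prod[3]=2, prod[4]=4, prod[5]=6.
prod[6] = 3·max(3,2) = 3·3 = 9
prod[7] = 2·max(5,6) = 2·6 = 12
prod[8] = 2·max(6,9) = 2·9 = 18
prod[9] = 3·max(6,9) = 3·9 = 27
prod[10] = 2·max(8,18) = 2·18 = 36
One optimal split: 3 + 3 + 2 + 2; product 3·3·2·2 = 36.

36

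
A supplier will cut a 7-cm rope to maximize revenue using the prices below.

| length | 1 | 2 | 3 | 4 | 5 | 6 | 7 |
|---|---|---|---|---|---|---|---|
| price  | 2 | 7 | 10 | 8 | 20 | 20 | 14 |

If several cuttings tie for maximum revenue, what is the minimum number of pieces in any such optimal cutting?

2

Consider every possible first cut. r[k] is the best of p[i]+r[k−i] over all sellable i≤k.
r[1] = 2
r[2] = max(2+2, 7+0) = 7
r[3] = max(2+7, 7+2, 10+0) = 10
r[4] = max(2+10, 7+7, 10+2, 8+0) = 14
r[5] = max(2+14, 7+10, 10+7, 8+2, 20+0) = 20
r[6] = max(2+20, 7+14, 10+10, 8+7, 20+2, 20+0) = 22
r[7] = max(2+22, 7+20, 10+14, …, 20+2, 14+0) = 27
Maximum revenue is $27.
Now minimize piece count subject to staying optimal: for each k, pieces[k] = 1 + min over i with p[i]+r[k−i]=r[k] of pieces[k−i].
pieces[4] = 2
pieces[5] = 1
pieces[6] = 2
pieces[7] = 2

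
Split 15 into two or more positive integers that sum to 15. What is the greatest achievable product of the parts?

Define m[k] = max over 1≤i<k of i · max(k−i, m[k−i]); the inner max lets the remainder stay uncut if that's better.
Small cases: m[2]=1, m[3]=2, m[4]=4, m[5]=6, m[6]=9, m[7]=12, m[8]=18.
m[9] = 3*max(6,9) = 3*9 = 27
m[10] = 2*max(8,18) = 2*18 = 36
m[11] = 2*max(9,27) = 2*27 = 54
m[12] = 3*max(9,27) = 3*27 = 81
m[13] = 2*max(11,54) = 2*54 = 108
m[14] = 2*max(12,81) = 2*81 = 162
m[15] = 3*max(12,81) = 3*81 = 243
One optimal split: 3 + 3 + 3 + 3 + 3; product 3*3*3*3*3 = 243.

243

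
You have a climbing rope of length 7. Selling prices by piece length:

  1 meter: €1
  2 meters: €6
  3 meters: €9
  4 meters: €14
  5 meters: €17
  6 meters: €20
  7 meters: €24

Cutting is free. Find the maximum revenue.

24

Build v[k] bottom-up: v[k] = max over allowed piece i of (p[i] + v[k−i]).
v[1] = 1
v[2] = 6
v[3] = 9
v[4] = 14
v[5] = 17
v[6] = 20  (first piece 2, then v[4]=14)
v[7] = 24
Best is to sell the whole 7-meter piece uncut for €24.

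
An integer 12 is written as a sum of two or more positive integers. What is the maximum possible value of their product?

81

Fill f[k] for k=2..12: at each k try every first piece i and multiply by the better of (k−i) uncut or f[k−i].
Small cases: f[2]=1, f[3]=2, f[4]=4, f[5]=6, f[6]=9, f[7]=12.
f[8] = 2×max(6,9) = 2×9 = 18
f[9] = 3×max(6,9) = 3×9 = 27
f[10] = 2×max(8,18) = 2×18 = 36
f[11] = 2×max(9,27) = 2×27 = 54
f[12] = 3×max(9,27) = 3×27 = 81
One optimal split: 3 + 3 + 3 + 3; product 3×3×3×3 = 81.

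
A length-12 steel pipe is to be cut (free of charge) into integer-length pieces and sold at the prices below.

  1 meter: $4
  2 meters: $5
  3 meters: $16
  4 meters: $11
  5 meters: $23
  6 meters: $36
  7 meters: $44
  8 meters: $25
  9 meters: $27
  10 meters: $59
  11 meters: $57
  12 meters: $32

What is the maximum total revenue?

Let v[k] be the best obtainable value from length k. For each k, try every first piece i and keep the best of price[i] + v[k−i].
v[1] = 4
v[2] = 8  (first piece 1, then v[1]=4)
v[3] = 16
v[4] = 20  (first piece 1, then v[3]=16)
v[5] = 24  (first piece 1, then v[4]=20)
v[6] = 36
v[7] = 44
v[8] = 48  (first piece 1, then v[7]=44)
v[9] = 52  (first piece 1, then v[8]=48)
v[10] = 60  (first piece 3, then v[7]=44)
v[11] = 64  (first piece 1, then v[10]=60)
v[12] = 72  (first piece 6, then v[6]=36)
One optimal cutting: 6 + 6 → $36 + $36 = $72.

72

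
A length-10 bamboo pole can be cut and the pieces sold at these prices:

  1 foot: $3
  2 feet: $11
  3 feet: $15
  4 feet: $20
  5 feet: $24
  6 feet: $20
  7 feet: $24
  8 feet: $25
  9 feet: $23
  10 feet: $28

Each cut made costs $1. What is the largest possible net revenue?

51

Consider every possible first cut. net[k] is the best of p[i]+net[k−i] over all sellable i≤k, charging 1 whenever i<k.
net[1] = 3
net[2] = max(3+3-1, 11+0) = 11
net[3] = max(3+11-1, 11+3-1, 15+0) = 15
net[4] = max(3+15-1, 11+11-1, 15+3-1, 20+0) = 21
net[5] = max(3+21-1, 11+15-1, 15+11-1, 20+3-1, 24+0) = 25
net[6] = max(3+25-1, 11+21-1, 15+15-1, 20+11-1, 24+3-1, 20+0) = 31
net[7] = max(3+31-1, 11+25-1, 15+21-1, …, 20+3-1, 24+0) = 35
net[8] = max(3+35-1, 11+31-1, 15+25-1, …, 24+3-1, 25+0) = 41
net[9] = max(3+41-1, 11+35-1, 15+31-1, …, 25+3-1, 23+0) = 45
net[10] = max(3+45-1, 11+41-1, 15+35-1, …, 23+3-1, 28+0) = 51
One optimal plan: pieces 2 + 2 + 2 + 2 + 2 (4 cuts) → $55 − $4 = $51.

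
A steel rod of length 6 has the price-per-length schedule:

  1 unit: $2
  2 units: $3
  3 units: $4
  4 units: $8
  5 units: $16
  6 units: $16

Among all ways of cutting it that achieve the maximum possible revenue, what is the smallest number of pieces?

Let r[k] be the best obtainable value from length k. For each k, try every first piece i and keep the best of price[i] + r[k−i].
r[1] = 2
r[2] = 4  (first piece 1, then r[1]=2)
r[3] = 6  (first piece 1, then r[2]=4)
r[4] = 8  (first piece 1, then r[3]=6)
r[5] = 16
r[6] = 18  (first piece 1, then r[5]=16)
Maximum revenue is $18.
Now minimize piece count subject to staying optimal: for each k, pieces[k] = 1 + min over i with p[i]+r[k−i]=r[k] of pieces[k−i].
pieces[3] = 3
pieces[4] = 1
pieces[5] = 1
pieces[6] = 2

2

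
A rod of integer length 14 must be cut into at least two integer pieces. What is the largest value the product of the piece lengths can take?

Define f[k] = max over 1≤i<k of i · max(k−i, f[k−i]); the inner max lets the remainder stay uncut if that's better.
Small cases: f[2]=1, f[3]=2, f[4]=4, f[5]=6, f[6]=9.
f[7] = max(1*9, 2*6, 3*4, 4*3, 5*2, 6*1) = 12
f[8] = max(1*12, 2*9, 3*6, …, 6*2, 7*1) = 18
f[9] = max(1*18, 2*12, 3*9, …, 7*2, 8*1) = 27
f[10] = max(1*27, 2*18, 3*12, …, 8*2, 9*1) = 36
f[11] = max(1*36, 2*27, 3*18, …, 9*2, 10*1) = 54
f[12] = max(1*54, 2*36, 3*27, …, 10*2, 11*1) = 81
f[13] = max(1*81, 2*54, 3*36, …, 11*2, 12*1) = 108
f[14] = max(1*108, 2*81, 3*54, …, 12*2, 13*1) = 162
One optimal split: 3 + 3 + 3 + 3 + 2; product 3*3*3*3*2 = 162.

162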